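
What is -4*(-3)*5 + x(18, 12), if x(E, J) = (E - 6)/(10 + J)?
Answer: 666/11 ≈ 60.545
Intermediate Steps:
x(E, J) = (-6 + E)/(10 + J)
-4*(-3)*5 + x(18, 12) = -4*(-3)*5 + (-6 + 18)/(10 + 12) = 12*5 + 12/22 = 60 + (1/22)*12 = 60 + 6/11 = 666/11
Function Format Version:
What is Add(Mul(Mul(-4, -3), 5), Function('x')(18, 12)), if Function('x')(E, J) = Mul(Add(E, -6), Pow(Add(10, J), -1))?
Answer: Rational(666, 11) ≈ 60.545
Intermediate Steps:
Function('x')(E, J) = Mul(Pow(Add(10, J), -1), Add(-6, E)) (Function('x')(E, J) = Mul(Add(-6, E), Pow(Add(10, J), -1)) = Mul(Pow(Add(10, J), -1), Add(-6, E)))
Add(Mul(Mul(-4, -3), 5), Function('x')(18, 12)) = Add(Mul(Mul(-4, -3), 5), Mul(Pow(Add(10, 12), -1), Add(-6, 18))) = Add(Mul(12, 5), Mul(Pow(22, -1), 12)) = Add(60, Mul(Rational(1, 22), 12)) = Add(60, Rational(6, 11)) = Rational(666, 11)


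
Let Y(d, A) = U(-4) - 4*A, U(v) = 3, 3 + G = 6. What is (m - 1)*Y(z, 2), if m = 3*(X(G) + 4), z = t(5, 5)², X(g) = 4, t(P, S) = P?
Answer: -115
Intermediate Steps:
G = 3 (G = -3 + 6 = 3)
z = 25 (z = 5² = 25)
m = 24 (m = 3*(4 + 4) = 3*8 = 24)
Y(d, A) = 3 - 4*A
(m - 1)*Y(z, 2) = (24 - 1)*(3 - 4*2) = 23*(3 - 8) = 23*(-5) = -115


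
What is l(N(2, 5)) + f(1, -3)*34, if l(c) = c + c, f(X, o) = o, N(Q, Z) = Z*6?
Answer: -42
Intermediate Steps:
N(Q, Z) = 6*Z
l(c) = 2*c
l(N(2, 5)) + f(1, -3)*34 = 2*(6*5) - 3*34 = 2*30 - 102 = 60 - 102 = -42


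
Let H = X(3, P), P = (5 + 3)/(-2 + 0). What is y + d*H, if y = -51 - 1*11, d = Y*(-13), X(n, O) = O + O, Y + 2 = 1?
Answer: -166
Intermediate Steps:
Y = -1 (Y = -2 + 1 = -1)
P = -4 (P = 8/(-2) = 8*(-½) = -4)
X(n, O) = 2*O
d = 13 (d = -1*(-13) = 13)
H = -8 (H = 2*(-4) = -8)
y = -62 (y = -51 - 11 = -62)
y + d*H = -62 + 13*(-8) = -62 - 104 = -166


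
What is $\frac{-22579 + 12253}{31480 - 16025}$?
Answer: $- \frac{10326}{15455} \approx -0.66813$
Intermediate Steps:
$\frac{-22579 + 12253}{31480 - 16025} = - \frac{10326}{15455}$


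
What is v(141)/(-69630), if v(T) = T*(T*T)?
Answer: -934407/23210 ≈ -40.259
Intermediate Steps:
v(T) = T³ (v(T) = T*T² = T³)
v(141)/(-69630) = 141³/(-69630) = 2803221*(-1/69630) = -934407/23210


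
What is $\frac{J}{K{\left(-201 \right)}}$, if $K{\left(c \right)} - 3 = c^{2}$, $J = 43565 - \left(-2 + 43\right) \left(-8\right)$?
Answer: $\frac{14631}{13468} \approx 1.0864$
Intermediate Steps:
$J = 43893$ ($J = 43565 - 41 \left(-8\right) = 43565 - -328 = 43565 + 328 = 43893$)
$K{\left(c \right)} = 3 + c^{2}$
$\frac{J}{K{\left(-201 \right)}} = \frac{43893}{3 + \left(-201\right)^{2}} = \frac{43893}{3 + 40401} = \frac{43893}{40404} = 43893 \cdot \frac{1}{40404} = \frac{14631}{13468}$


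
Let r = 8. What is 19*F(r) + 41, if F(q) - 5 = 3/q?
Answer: 1145/8 ≈ 143.13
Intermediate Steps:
F(q) = 5 + 3/q
19*F(r) + 41 = 19*(5 + 3/8) + 41 = 19*(43/8) + 41 = 817/8 + 41 = 1145/8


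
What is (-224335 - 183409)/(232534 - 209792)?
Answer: -203872/11371 ≈ -17.929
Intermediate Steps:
(-224335 - 183409)/(232534 - 209792) = -407744/22742 = -407744*1/22742 = -203872/11371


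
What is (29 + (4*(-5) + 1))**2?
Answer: 100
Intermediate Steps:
(29 + (4*(-5) + 1))**2 = (29 + (-20 + 1))**2 = (29 - 19)**2 = 10**2 = 100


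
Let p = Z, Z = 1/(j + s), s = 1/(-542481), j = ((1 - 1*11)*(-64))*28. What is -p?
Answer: -542481/9721259519 ≈ -5.5804e-5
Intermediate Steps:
j = 17920 (j = ((1 - 11)*(-64))*28 = -10*(-64)*28 = 640*28 = 17920)
s = -1/542481 ≈ -1.8434e-6
Z = 542481/9721259519 (Z = 1/(17920 - 1/542481) = 1/(9721259519/542481) = 542481/9721259519 ≈ 5.5804e-5)
p = 542481/9721259519 ≈ 5.5804e-5
-p = -1*542481/9721259519 = -542481/9721259519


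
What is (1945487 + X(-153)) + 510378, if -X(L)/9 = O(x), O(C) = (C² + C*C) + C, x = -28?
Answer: 2442005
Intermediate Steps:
O(C) = C + 2*C² (O(C) = (C² + C²) + C = 2*C² + C = C + 2*C²)
X(L) = -13860 (X(L) = -(-252)*(1 + 2*(-28)) = -(-252)*(1 - 56) = -(-252)*(-55) = -9*1540 = -13860)
(1945487 + X(-153)) + 510378 = (1945487 - 13860) + 510378 = 1931627 + 510378 = 2442005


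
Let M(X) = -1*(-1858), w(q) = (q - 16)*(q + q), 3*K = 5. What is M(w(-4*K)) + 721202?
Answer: 723060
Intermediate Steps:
K = 5/3 (K = (1/3)*5 = 5/3 ≈ 1.6667)
w(q) = 2*q*(-16 + q) (w(q) = (-16 + q)*(2*q) = 2*q*(-16 + q))
M(X) = 1858
M(w(-4*K)) + 721202 = 1858 + 721202 = 723060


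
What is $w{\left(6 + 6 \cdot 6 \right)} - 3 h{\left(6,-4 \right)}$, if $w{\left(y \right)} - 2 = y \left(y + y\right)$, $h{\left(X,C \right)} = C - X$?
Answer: $3560$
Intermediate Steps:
$w{\left(y \right)} = 2 + 2 y^{2}$ ($w{\left(y \right)} = 2 + y \left(y + y\right) = 2 + y 2 y = 2 + 2 y^{2}$)
$w{\left(6 + 6 \cdot 6 \right)} - 3 h{\left(6,-4 \right)} = \left(2 + 2 \left(6 + 6 \cdot 6\right)^{2}\right) - 3 \left(-4 - 6\right) = \left(2 + 2 \left(6 + 36\right)^{2}\right) - 3 \left(-4 - 6\right) = \left(2 + 2 \cdot 42^{2}\right) - -30 = \left(2 + 2 \cdot 1764\right) + 30 = \left(2 + 3528\right) + 30 = 3530 + 30 = 3560$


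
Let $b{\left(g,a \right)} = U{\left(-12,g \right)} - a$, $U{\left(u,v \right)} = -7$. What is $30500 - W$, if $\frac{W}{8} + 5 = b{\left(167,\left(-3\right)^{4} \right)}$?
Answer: $31244$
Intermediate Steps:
$b{\left(g,a \right)} = -7 - a$
$W = -744$ ($W = -40 + 8 \left(-7 - \left(-3\right)^{4}\right) = -40 + 8 \left(-7 - 81\right) = -40 + 8 \left(-88\right) = -40 - 704 = -744$)
$30500 - W = 30500 - -744 = 30500 + 744 = 31244$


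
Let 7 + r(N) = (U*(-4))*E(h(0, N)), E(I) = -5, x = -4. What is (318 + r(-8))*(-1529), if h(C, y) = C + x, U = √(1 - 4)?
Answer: -475519 - 30580*I*√3 ≈ -4.7552e+5 - 52966.0*I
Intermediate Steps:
U = I*√3 (U = √(-3) = I*√3 ≈ 1.732*I)
h(C, y) = -4 + C (h(C, y) = C - 4 = -4 + C)
r(N) = -7 + 20*I*√3 (r(N) = -7 + ((I*√3)*(-4))*(-5) = -7 - 4*I*√3*(-5) = -7 + 20*I*√3)
(318 + r(-8))*(-1529) = (318 + (-7 + 20*I*√3))*(-1529) = (311 + 20*I*√3)*(-1529) = -475519 - 30580*I*√3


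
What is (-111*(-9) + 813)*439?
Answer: 795468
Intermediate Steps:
(-111*(-9) + 813)*439 = (999 + 813)*439 = 1812*439 = 795468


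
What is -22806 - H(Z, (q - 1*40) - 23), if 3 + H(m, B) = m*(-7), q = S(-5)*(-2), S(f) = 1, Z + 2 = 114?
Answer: -22019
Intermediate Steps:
Z = 112 (Z = -2 + 114 = 112)
q = -2 (q = 1*(-2) = -2)
H(m, B) = -3 - 7*m (H(m, B) = -3 + m*(-7) = -3 - 7*m)
-22806 - H(Z, (q - 1*40) - 23) = -22806 - (-3 - 7*112) = -22806 - (-3 - 784) = -22806 - 1*(-787) = -22806 + 787 = -22019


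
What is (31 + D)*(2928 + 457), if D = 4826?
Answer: 16440945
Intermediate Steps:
(31 + D)*(2928 + 457) = (31 + 4826)*(2928 + 457) = 4857*3385 = 16440945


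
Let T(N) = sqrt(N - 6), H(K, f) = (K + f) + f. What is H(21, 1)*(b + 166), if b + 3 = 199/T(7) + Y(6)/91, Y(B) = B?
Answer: 757804/91 ≈ 8327.5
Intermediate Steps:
H(K, f) = K + 2*f
T(N) = sqrt(-6 + N)
b = 17842/91 (b = -3 + (199/(sqrt(-6 + 7)) + 6/91) = -3 + (199/(sqrt(1)) + 6*(1/91)) = -3 + (199/1 + 6/91) = -3 + (199*1 + 6/91) = -3 + (199 + 6/91) = -3 + 18115/91 = 17842/91 ≈ 196.07)
H(21, 1)*(b + 166) = (21 + 2*1)*(17842/91 + 166) = (21 + 2)*(32948/91) = 23*(32948/91) = 757804/91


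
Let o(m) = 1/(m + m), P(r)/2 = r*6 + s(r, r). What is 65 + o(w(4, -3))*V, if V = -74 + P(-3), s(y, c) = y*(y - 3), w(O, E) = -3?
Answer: 232/3 ≈ 77.333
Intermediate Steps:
s(y, c) = y*(-3 + y)
P(r) = 12*r + 2*r*(-3 + r) (P(r) = 2*(r*6 + r*(-3 + r)) = 2*(6*r + r*(-3 + r)) = 12*r + 2*r*(-3 + r))
o(m) = 1/(2*m)
V = -74 (V = -74 + 2*(-3)*(3 - 3) = -74 + 2*(-3)*0 = -74 + 0 = -74)
65 + o(w(4, -3))*V = 65 + ((½)/(-3))*(-74) = 65 + ((½)*(-⅓))*(-74) = 65 - ⅙*(-74) = 65 + 37/3 = 232/3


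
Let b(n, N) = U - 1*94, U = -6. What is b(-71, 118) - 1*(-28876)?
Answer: 28776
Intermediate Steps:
b(n, N) = -100 (b(n, N) = -6 - 1*94 = -6 - 94 = -100)
b(-71, 118) - 1*(-28876) = -100 - 1*(-28876) = -100 + 28876 = 28776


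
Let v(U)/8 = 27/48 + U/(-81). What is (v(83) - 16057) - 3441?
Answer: -3159275/162 ≈ -19502.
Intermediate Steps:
v(U) = 9/2 - 8*U/81 (v(U) = 8*(27/48 + U/(-81)) = 8*(27*(1/48) + U*(-1/81)) = 8*(9/16 - U/81) = 9/2 - 8*U/81)
(v(83) - 16057) - 3441 = ((9/2 - 8/81*83) - 16057) - 3441 = ((9/2 - 664/81) - 16057) - 3441 = (-599/162 - 16057) - 3441 = -2601833/162 - 3441 = -3159275/162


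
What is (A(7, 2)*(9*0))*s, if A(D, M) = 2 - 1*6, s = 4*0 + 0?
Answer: 0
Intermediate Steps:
s = 0 (s = 0 + 0 = 0)
A(D, M) = -4 (A(D, M) = 2 - 6 = -4)
(A(7, 2)*(9*0))*s = -36*0*0 = -4*0*0 = 0*0 = 0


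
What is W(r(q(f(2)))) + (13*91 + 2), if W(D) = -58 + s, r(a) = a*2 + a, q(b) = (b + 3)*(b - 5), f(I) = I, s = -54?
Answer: 1073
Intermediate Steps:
q(b) = (-5 + b)*(3 + b) (q(b) = (3 + b)*(-5 + b) = (-5 + b)*(3 + b))
r(a) = 3*a (r(a) = 2*a + a = 3*a)
W(D) = -112 (W(D) = -58 - 54 = -112)
W(r(q(f(2)))) + (13*91 + 2) = -112 + (13*91 + 2) = -112 + (1183 + 2) = -112 + 1185 = 1073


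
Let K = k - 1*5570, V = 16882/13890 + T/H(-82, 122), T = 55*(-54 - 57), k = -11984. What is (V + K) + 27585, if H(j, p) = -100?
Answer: 280390913/27780 ≈ 10093.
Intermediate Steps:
T = -6105 (T = 55*(-111) = -6105)
V = 1729733/27780 (V = 16882/13890 - 6105/(-100) = 16882*(1/13890) - 6105*(-1/100) = 8441/6945 + 1221/20 = 1729733/27780 ≈ 62.265)
K = -17554 (K = -11984 - 1*5570 = -11984 - 5570 = -17554)
(V + K) + 27585 = (1729733/27780 - 17554) + 27585 = -485920387/27780 + 27585 = 280390913/27780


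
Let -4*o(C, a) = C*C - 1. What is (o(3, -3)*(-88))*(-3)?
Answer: -528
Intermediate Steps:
o(C, a) = ¼ - C²/4 (o(C, a) = -(C*C - 1)/4 = -(C² - 1)/4 = -(-1 + C²)/4 = ¼ - C²/4)
(o(3, -3)*(-88))*(-3) = ((¼ - ¼*3²)*(-88))*(-3) = ((¼ - ¼*9)*(-88))*(-3) = ((¼ - 9/4)*(-88))*(-3) = -2*(-88)*(-3) = 176*(-3) = -528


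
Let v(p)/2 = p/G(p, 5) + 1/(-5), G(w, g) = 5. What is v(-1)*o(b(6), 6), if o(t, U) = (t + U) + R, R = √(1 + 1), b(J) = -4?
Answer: -8/5 - 4*√2/5 ≈ -2.7314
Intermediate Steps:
R = √2 ≈ 1.4142
o(t, U) = U + t + √2 (o(t, U) = (t + U) + √2 = (U + t) + √2 = U + t + √2)
v(p) = -⅖ + 2*p/5 (v(p) = 2*(p/5 + 1/(-5)) = 2*(p*(⅕) + 1*(-⅕)) = 2*(p/5 - ⅕) = 2*(-⅕ + p/5) = -⅖ + 2*p/5)
v(-1)*o(b(6), 6) = (-⅖ + (⅖)*(-1))*(6 - 4 + √2) = (-⅖ - ⅖)*(2 + √2) = -4*(2 + √2)/5 = -8/5 - 4*√2/5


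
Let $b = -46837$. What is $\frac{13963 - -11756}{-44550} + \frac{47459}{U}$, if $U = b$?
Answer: $- \frac{1106299751}{695529450} \approx -1.5906$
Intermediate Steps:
$U = -46837$
$\frac{13963 - -11756}{-44550} + \frac{47459}{U} = \frac{13963 - -11756}{-44550} + \frac{47459}{-46837} = \left(13963 + 11756\right) \left(- \frac{1}{44550}\right) + 47459 \left(- \frac{1}{46837}\right) = 25719 \left(- \frac{1}{44550}\right) - \frac{47459}{46837} = - \frac{8573}{14850} - \frac{47459}{46837} = - \frac{1106299751}{695529450}$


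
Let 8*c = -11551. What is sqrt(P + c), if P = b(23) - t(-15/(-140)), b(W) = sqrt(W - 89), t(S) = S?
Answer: sqrt(-1132082 + 784*I*sqrt(66))/28 ≈ 0.1069 + 38.0*I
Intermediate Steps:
c = -11551/8 (c = (1/8)*(-11551) = -11551/8 ≈ -1443.9)
b(W) = sqrt(-89 + W)
P = -3/28 + I*sqrt(66) (P = sqrt(-89 + 23) - (-15)/(-140) = sqrt(-66) - (-15)*(-1)/140 = I*sqrt(66) - 1*3/28 = I*sqrt(66) - 3/28 = -3/28 + I*sqrt(66) ≈ -0.10714 + 8.124*I)
sqrt(P + c) = sqrt((-3/28 + I*sqrt(66)) - 11551/8) = sqrt(-80863/56 + I*sqrt(66))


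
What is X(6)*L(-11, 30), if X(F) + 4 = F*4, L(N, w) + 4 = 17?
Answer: 260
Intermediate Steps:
L(N, w) = 13 (L(N, w) = -4 + 17 = 13)
X(F) = -4 + 4*F (X(F) = -4 + F*4 = -4 + 4*F)
X(6)*L(-11, 30) = (-4 + 4*6)*13 = (-4 + 24)*13 = 20*13 = 260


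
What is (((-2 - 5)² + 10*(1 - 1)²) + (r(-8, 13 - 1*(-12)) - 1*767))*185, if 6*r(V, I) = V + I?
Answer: -793835/6 ≈ -1.3231e+5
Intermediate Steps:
r(V, I) = I/6 + V/6 (r(V, I) = (V + I)/6 = (I + V)/6 = I/6 + V/6)
(((-2 - 5)² + 10*(1 - 1)²) + (r(-8, 13 - 1*(-12)) - 1*767))*185 = (((-2 - 5)² + 10*(1 - 1)²) + (((13 - 1*(-12))/6 + (⅙)*(-8)) - 1*767))*185 = (((-7)² + 10*0²) + (((13 + 12)/6 - 4/3) - 767))*185 = ((49 + 10*0) + (((⅙)*25 - 4/3) - 767))*185 = ((49 + 0) + ((25/6 - 4/3) - 767))*185 = (49 + (17/6 - 767))*185 = (49 - 4585/6)*185 = -4291/6*185 = -793835/6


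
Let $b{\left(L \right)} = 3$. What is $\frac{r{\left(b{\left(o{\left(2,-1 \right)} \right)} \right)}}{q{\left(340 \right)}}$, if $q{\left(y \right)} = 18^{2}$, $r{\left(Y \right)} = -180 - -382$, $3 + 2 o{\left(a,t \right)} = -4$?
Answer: $\frac{101}{162} \approx 0.62346$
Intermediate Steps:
$o{\left(a,t \right)} = - \frac{7}{2}$ ($o{\left(a,t \right)} = - \frac{3}{2} + \frac{1}{2} \left(-4\right) = - \frac{3}{2} - 2 = - \frac{7}{2}$)
$r{\left(Y \right)} = 202$ ($r{\left(Y \right)} = -180 + 382 = 202$)
$q{\left(y \right)} = 324$
$\frac{r{\left(b{\left(o{\left(2,-1 \right)} \right)} \right)}}{q{\left(340 \right)}} = \frac{202}{324} = 202 \cdot \frac{1}{324} = \frac{101}{162}$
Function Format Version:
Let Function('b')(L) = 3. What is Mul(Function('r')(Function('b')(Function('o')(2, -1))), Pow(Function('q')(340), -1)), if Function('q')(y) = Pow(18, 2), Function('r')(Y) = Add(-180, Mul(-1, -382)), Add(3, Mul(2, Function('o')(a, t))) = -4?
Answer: Rational(101, 162) ≈ 0.62346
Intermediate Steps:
Function('o')(a, t) = Rational(-7, 2) (Function('o')(a, t) = Add(Rational(-3, 2), Mul(Rational(1, 2), -4)) = Add(Rational(-3, 2), -2) = Rational(-7, 2))
Function('r')(Y) = 202 (Function('r')(Y) = Add(-180, 382) = 202)
Function('q')(y) = 324
Mul(Function('r')(Function('b')(Function('o')(2, -1))), Pow(Function('q')(340), -1)) = Mul(202, Pow(324, -1)) = Mul(202, Rational(1, 324)) = Rational(101, 162)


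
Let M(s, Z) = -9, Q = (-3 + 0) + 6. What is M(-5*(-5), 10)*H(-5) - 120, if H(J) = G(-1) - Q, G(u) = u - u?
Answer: -93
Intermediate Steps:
G(u) = 0
Q = 3 (Q = -3 + 6 = 3)
H(J) = -3 (H(J) = 0 - 1*3 = 0 - 3 = -3)
M(-5*(-5), 10)*H(-5) - 120 = -9*(-3) - 120 = 27 - 120 = -93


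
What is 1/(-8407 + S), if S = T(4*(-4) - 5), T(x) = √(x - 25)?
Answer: -8407/70677695 - I*√46/70677695 ≈ -0.00011895 - 9.5961e-8*I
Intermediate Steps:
T(x) = √(-25 + x)
S = I*√46 (S = √(-25 + (4*(-4) - 5)) = √(-25 + (-16 - 5)) = √(-25 - 21) = √(-46) = I*√46 ≈ 6.7823*I)
1/(-8407 + S) = 1/(-8407 + I*√46)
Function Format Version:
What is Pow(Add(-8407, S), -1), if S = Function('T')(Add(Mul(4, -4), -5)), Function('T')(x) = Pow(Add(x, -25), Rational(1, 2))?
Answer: Add(Rational(-8407, 70677695), Mul(Rational(-1, 70677695), I, Pow(46, Rational(1, 2)))) ≈ Add(-0.00011895, Mul(-9.5961e-8, I))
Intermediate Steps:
Function('T')(x) = Pow(Add(-25, x), Rational(1, 2))
S = Mul(I, Pow(46, Rational(1, 2))) (S = Pow(Add(-25, Add(Mul(4, -4), -5)), Rational(1, 2)) = Pow(Add(-25, Add(-16, -5)), Rational(1, 2)) = Pow(Add(-25, -21), Rational(1, 2)) = Pow(-46, Rational(1, 2)) = Mul(I, Pow(46, Rational(1, 2))) ≈ Mul(6.7823, I))
Pow(Add(-8407, S), -1) = Pow(Add(-8407, Mul(I, Pow(46, Rational(1, 2)))), -1)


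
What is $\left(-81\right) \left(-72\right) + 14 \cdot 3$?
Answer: $5874$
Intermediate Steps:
$\left(-81\right) \left(-72\right) + 14 \cdot 3 = 5832 + 42 = 5874$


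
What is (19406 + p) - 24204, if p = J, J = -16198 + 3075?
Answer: -17921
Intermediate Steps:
J = -13123
p = -13123
(19406 + p) - 24204 = (19406 - 13123) - 24204 = 6283 - 24204 = -17921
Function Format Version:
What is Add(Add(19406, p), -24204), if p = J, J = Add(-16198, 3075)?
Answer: -17921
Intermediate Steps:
J = -13123
p = -13123
Add(Add(19406, p), -24204) = Add(Add(19406, -13123), -24204) = Add(6283, -24204) = -17921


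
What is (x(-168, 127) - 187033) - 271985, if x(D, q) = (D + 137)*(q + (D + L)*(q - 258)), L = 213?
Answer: -280210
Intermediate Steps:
x(D, q) = (137 + D)*(q + (-258 + q)*(213 + D)) (x(D, q) = (D + 137)*(q + (D + 213)*(q - 258)) = (137 + D)*(q + (213 + D)*(-258 + q)) = (137 + D)*(q + (-258 + q)*(213 + D)))
(x(-168, 127) - 187033) - 271985 = ((-7528698 - 90300*(-168) - 258*(-168)² + 29318*127 + 127*(-168)² + 351*(-168)*127) - 187033) - 271985 = ((-7528698 + 15170400 - 258*28224 + 3723386 + 127*28224 - 7488936) - 187033) - 271985 = ((-7528698 + 15170400 - 7281792 + 3723386 + 3584448 - 7488936) - 187033) - 271985 = (178808 - 187033) - 271985 = -8225 - 271985 = -280210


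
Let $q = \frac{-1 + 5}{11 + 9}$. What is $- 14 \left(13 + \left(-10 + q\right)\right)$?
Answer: $- \frac{224}{5} \approx -44.8$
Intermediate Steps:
$q = \frac{1}{5}$ ($q = \frac{4}{20} = 4 \cdot \frac{1}{20} = \frac{1}{5} \approx 0.2$)
$- 14 \left(13 + \left(-10 + q\right)\right) = - 14 \left(13 + \left(-10 + \frac{1}{5}\right)\right) = - 14 \left(13 - \frac{49}{5}\right) = \left(-14\right) \frac{16}{5} = - \frac{224}{5}$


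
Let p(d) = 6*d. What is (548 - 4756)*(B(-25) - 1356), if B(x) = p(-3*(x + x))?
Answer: 1918848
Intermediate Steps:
B(x) = -36*x (B(x) = 6*(-3*(x + x)) = 6*(-6*x) = -36*x)
(548 - 4756)*(B(-25) - 1356) = (548 - 4756)*(-36*(-25) - 1356) = -4208*(900 - 1356) = -4208*(-456) = 1918848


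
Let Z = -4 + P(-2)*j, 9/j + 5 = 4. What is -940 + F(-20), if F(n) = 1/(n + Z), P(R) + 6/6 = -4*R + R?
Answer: -64861/69 ≈ -940.01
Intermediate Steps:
j = -9 (j = 9/(-5 + 4) = 9/(-1) = 9*(-1) = -9)
P(R) = -1 - 3*R (P(R) = -1 + (-4*R + R) = -1 - 3*R)
Z = -49 (Z = -4 + (-1 - 3*(-2))*(-9) = -4 + (-1 + 6)*(-9) = -4 + 5*(-9) = -4 - 45 = -49)
F(n) = 1/(-49 + n) (F(n) = 1/(n - 49) = 1/(-49 + n))
-940 + F(-20) = -940 + 1/(-49 - 20) = -940 + 1/(-69) = -940 - 1/69 = -64861/69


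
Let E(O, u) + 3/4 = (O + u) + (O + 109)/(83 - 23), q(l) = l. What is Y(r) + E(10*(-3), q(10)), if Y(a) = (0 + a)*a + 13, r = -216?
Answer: 1399487/30 ≈ 46650.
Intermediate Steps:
E(O, u) = 16/15 + u + 61*O/60 (E(O, u) = -¾ + ((O + u) + (O + 109)/(83 - 23)) = -¾ + ((O + u) + (109 + O)/60) = -¾ + ((O + u) + (109 + O)*(1/60)) = -¾ + ((O + u) + (109/60 + O/60)) = -¾ + (109/60 + u + 61*O/60) = 16/15 + u + 61*O/60)
Y(a) = 13 + a² (Y(a) = a*a + 13 = a² + 13 = 13 + a²)
Y(r) + E(10*(-3), q(10)) = (13 + (-216)²) + (16/15 + 10 + 61*(10*(-3))/60) = (13 + 46656) + (16/15 + 10 + (61/60)*(-30)) = 46669 + (16/15 + 10 - 61/2) = 46669 - 583/30 = 1399487/30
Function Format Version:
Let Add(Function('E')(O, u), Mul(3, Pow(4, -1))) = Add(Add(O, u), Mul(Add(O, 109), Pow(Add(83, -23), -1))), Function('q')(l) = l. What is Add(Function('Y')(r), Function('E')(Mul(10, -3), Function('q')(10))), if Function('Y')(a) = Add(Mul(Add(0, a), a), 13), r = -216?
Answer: Rational(1399487, 30) ≈ 46650.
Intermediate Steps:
Function('E')(O, u) = Add(Rational(16, 15), u, Mul(Rational(61, 60), O)) (Function('E')(O, u) = Add(Rational(-3, 4), Add(Add(O, u), Mul(Add(O, 109), Pow(Add(83, -23), -1)))) = Add(Rational(-3, 4), Add(Add(O, u), Mul(Add(109, O), Pow(60, -1)))) = Add(Rational(-3, 4), Add(Add(O, u), Mul(Add(109, O), Rational(1, 60)))) = Add(Rational(-3, 4), Add(Add(O, u), Add(Rational(109, 60), Mul(Rational(1, 60), O)))) = Add(Rational(-3, 4), Add(Rational(109, 60), u, Mul(Rational(61, 60), O))) = Add(Rational(16, 15), u, Mul(Rational(61, 60), O)))
Function('Y')(a) = Add(13, Pow(a, 2)) (Function('Y')(a) = Add(Mul(a, a), 13) = Add(Pow(a, 2), 13) = Add(13, Pow(a, 2)))
Add(Function('Y')(r), Function('E')(Mul(10, -3), Function('q')(10))) = Add(Add(13, Pow(-216, 2)), Add(Rational(16, 15), 10, Mul(Rational(61, 60), Mul(10, -3)))) = Add(Add(13, 46656), Add(Rational(16, 15), 10, Mul(Rational(61, 60), -30))) = Add(46669, Add(Rational(16, 15), 10, Rational(-61, 2))) = Add(46669, Rational(-583, 30)) = Rational(1399487, 30)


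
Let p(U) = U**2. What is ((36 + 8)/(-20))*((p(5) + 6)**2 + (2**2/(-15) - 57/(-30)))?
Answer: -317669/150 ≈ -2117.8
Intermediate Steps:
((36 + 8)/(-20))*((p(5) + 6)**2 + (2**2/(-15) - 57/(-30))) = ((36 + 8)/(-20))*((5**2 + 6)**2 + (2**2/(-15) - 57/(-30))) = (44*(-1/20))*((25 + 6)**2 + (4*(-1/15) - 57*(-1/30))) = -11*(31**2 + (-4/15 + 19/10))/5 = -11*(961 + 49/30)/5 = -11/5*28879/30 = -317669/150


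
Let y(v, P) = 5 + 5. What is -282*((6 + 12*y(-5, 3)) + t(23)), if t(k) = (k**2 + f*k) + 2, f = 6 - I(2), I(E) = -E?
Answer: -237162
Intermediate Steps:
f = 8 (f = 6 - (-1)*2 = 6 - 1*(-2) = 6 + 2 = 8)
y(v, P) = 10
t(k) = 2 + k**2 + 8*k (t(k) = (k**2 + 8*k) + 2 = 2 + k**2 + 8*k)
-282*((6 + 12*y(-5, 3)) + t(23)) = -282*((6 + 12*10) + (2 + 23**2 + 8*23)) = -282*((6 + 120) + (2 + 529 + 184)) = -282*(126 + 715) = -282*841 = -237162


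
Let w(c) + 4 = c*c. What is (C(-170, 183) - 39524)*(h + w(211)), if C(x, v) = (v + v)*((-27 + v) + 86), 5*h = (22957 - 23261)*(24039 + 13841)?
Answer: -110779175176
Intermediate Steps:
w(c) = -4 + c² (w(c) = -4 + c*c = -4 + c²)
h = -2303104 (h = ((22957 - 23261)*(24039 + 13841))/5 = (-304*37880)/5 = (⅕)*(-11515520) = -2303104)
C(x, v) = 2*v*(59 + v) (C(x, v) = (2*v)*(59 + v) = 2*v*(59 + v))
(C(-170, 183) - 39524)*(h + w(211)) = (2*183*(59 + 183) - 39524)*(-2303104 + (-4 + 211²)) = (2*183*242 - 39524)*(-2303104 + (-4 + 44521)) = (88572 - 39524)*(-2303104 + 44517) = 49048*(-2258587) = -110779175176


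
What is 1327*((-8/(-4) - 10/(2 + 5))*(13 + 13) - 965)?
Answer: -8825877/7 ≈ -1.2608e+6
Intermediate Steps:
1327*((-8/(-4) - 10/(2 + 5))*(13 + 13) - 965) = 1327*((-8*(-¼) - 10/7)*26 - 965) = 1327*((2 - 10*⅐)*26 - 965) = 1327*((2 - 10/7)*26 - 965) = 1327*((4/7)*26 - 965) = 1327*(104/7 - 965) = 1327*(-6651/7) = -8825877/7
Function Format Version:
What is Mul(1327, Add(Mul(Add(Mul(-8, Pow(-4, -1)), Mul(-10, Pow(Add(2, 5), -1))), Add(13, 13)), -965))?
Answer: Rational(-8825877, 7) ≈ -1.2608e+6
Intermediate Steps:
Mul(1327, Add(Mul(Add(Mul(-8, Pow(-4, -1)), Mul(-10, Pow(Add(2, 5), -1))), Add(13, 13)), -965)) = Mul(1327, Add(Mul(Add(Mul(-8, Rational(-1, 4)), Mul(-10, Pow(7, -1))), 26), -965)) = Mul(1327, Add(Mul(Add(2, Mul(-10, Rational(1, 7))), 26), -965)) = Mul(1327, Add(Mul(Add(2, Rational(-10, 7)), 26), -965)) = Mul(1327, Add(Mul(Rational(4, 7), 26), -965)) = Mul(1327, Add(Rational(104, 7), -965)) = Mul(1327, Rational(-6651, 7)) = Rational(-8825877, 7)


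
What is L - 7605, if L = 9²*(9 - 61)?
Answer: -11817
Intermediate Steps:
L = -4212 (L = 81*(-52) = -4212)
L - 7605 = -4212 - 7605 = -11817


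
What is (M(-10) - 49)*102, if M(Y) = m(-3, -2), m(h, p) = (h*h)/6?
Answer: -4845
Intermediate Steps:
m(h, p) = h**2/6 (m(h, p) = h**2*(1/6) = h**2/6)
M(Y) = 3/2 (M(Y) = (1/6)*(-3)**2 = (1/6)*9 = 3/2)
(M(-10) - 49)*102 = (3/2 - 49)*102 = -95/2*102 = -4845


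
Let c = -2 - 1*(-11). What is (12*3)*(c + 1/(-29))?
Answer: 9360/29 ≈ 322.76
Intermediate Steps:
c = 9 (c = -2 + 11 = 9)
(12*3)*(c + 1/(-29)) = (12*3)*(9 + 1/(-29)) = 36*(9 - 1/29) = 36*(260/29) = 9360/29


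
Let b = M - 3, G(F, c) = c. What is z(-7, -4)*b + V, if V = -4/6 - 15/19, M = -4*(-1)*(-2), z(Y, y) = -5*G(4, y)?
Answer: -12623/57 ≈ -221.46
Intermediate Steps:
z(Y, y) = -5*y
M = -8 (M = 4*(-2) = -8)
V = -83/57 (V = -4*1/6 - 15*1/19 = -2/3 - 15/19 = -83/57 ≈ -1.4561)
b = -11 (b = -8 - 3 = -11)
z(-7, -4)*b + V = -5*(-4)*(-11) - 83/57 = 20*(-11) - 83/57 = -220 - 83/57 = -12623/57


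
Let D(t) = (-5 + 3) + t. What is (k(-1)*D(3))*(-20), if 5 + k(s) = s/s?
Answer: 80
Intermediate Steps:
k(s) = -4 (k(s) = -5 + s/s = -5 + 1 = -4)
D(t) = -2 + t
(k(-1)*D(3))*(-20) = -4*(-2 + 3)*(-20) = -4*1*(-20) = -4*(-20) = 80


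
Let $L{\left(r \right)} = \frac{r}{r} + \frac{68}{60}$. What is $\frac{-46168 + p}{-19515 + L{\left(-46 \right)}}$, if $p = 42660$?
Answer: $\frac{52620}{292693} \approx 0.17978$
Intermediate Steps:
$L{\left(r \right)} = \frac{32}{15}$ ($L{\left(r \right)} = 1 + 68 \cdot \frac{1}{60} = 1 + \frac{17}{15} = \frac{32}{15}$)
$\frac{-46168 + p}{-19515 + L{\left(-46 \right)}} = \frac{-46168 + 42660}{-19515 + \frac{32}{15}} = - \frac{3508}{- \frac{292693}{15}} = \left(-3508\right) \left(- \frac{15}{292693}\right) = \frac{52620}{292693}$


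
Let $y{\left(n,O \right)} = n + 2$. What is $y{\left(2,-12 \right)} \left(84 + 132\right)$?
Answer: $864$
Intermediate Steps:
$y{\left(n,O \right)} = 2 + n$
$y{\left(2,-12 \right)} \left(84 + 132\right) = \left(2 + 2\right) \left(84 + 132\right) = 4 \cdot 216 = 864$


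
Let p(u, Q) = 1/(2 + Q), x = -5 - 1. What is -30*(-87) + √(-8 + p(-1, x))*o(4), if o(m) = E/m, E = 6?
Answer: 2610 + 3*I*√33/4 ≈ 2610.0 + 4.3084*I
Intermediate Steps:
x = -6
o(m) = 6/m
-30*(-87) + √(-8 + p(-1, x))*o(4) = -30*(-87) + √(-8 + 1/(2 - 6))*(6/4) = 2610 + √(-8 + 1/(-4))*(6*(¼)) = 2610 + √(-8 - ¼)*(3/2) = 2610 + √(-33/4)*(3/2) = 2610 + (I*√33/2)*(3/2) = 2610 + 3*I*√33/4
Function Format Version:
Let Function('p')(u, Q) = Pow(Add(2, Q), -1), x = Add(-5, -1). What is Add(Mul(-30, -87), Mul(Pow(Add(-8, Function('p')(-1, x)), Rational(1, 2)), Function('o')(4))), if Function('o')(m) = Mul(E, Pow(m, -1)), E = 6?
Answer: Add(2610, Mul(Rational(3, 4), I, Pow(33, Rational(1, 2)))) ≈ Add(2610.0, Mul(4.3084, I))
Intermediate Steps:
x = -6
Function('o')(m) = Mul(6, Pow(m, -1))
Add(Mul(-30, -87), Mul(Pow(Add(-8, Function('p')(-1, x)), Rational(1, 2)), Function('o')(4))) = Add(Mul(-30, -87), Mul(Pow(Add(-8, Pow(Add(2, -6), -1)), Rational(1, 2)), Mul(6, Pow(4, -1)))) = Add(2610, Mul(Pow(Add(-8, Pow(-4, -1)), Rational(1, 2)), Mul(6, Rational(1, 4)))) = Add(2610, Mul(Pow(Add(-8, Rational(-1, 4)), Rational(1, 2)), Rational(3, 2))) = Add(2610, Mul(Pow(Rational(-33, 4), Rational(1, 2)), Rational(3, 2))) = Add(2610, Mul(Mul(Rational(1, 2), I, Pow(33, Rational(1, 2))), Rational(3, 2))) = Add(2610, Mul(Rational(3, 4), I, Pow(33, Rational(1, 2))))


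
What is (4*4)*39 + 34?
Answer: 658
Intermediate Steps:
(4*4)*39 + 34 = 16*39 + 34 = 624 + 34 = 658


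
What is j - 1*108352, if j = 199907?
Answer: 91555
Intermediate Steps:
j - 1*108352 = 199907 - 1*108352 = 199907 - 108352 = 91555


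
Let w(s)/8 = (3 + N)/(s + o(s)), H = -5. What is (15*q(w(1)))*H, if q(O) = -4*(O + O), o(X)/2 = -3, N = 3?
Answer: -5760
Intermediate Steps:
o(X) = -6 (o(X) = 2*(-3) = -6)
w(s) = 48/(-6 + s) (w(s) = 8*((3 + 3)/(s - 6)) = 8*(6/(-6 + s)) = 48/(-6 + s))
q(O) = -8*O
(15*q(w(1)))*H = (15*(-384/(-6 + 1)))*(-5) = (15*(-384/(-5)))*(-5) = (15*(-384*(-1)/5))*(-5) = (15*(-8*(-48/5)))*(-5) = (15*(384/5))*(-5) = 1152*(-5) = -5760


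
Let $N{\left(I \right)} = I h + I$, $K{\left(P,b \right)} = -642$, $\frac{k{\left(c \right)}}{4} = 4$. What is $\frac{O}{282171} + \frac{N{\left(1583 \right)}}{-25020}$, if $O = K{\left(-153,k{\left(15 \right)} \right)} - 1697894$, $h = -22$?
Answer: $- \frac{3679684463}{784435380} \approx -4.6909$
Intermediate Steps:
$k{\left(c \right)} = 16$ ($k{\left(c \right)} = 4 \cdot 4 = 16$)
$O = -1698536$ ($O = -642 - 1697894 = -1698536$)
$N{\left(I \right)} = - 21 I$ ($N{\left(I \right)} = I \left(-22\right) + I = - 22 I + I = - 21 I$)
$\frac{O}{282171} + \frac{N{\left(1583 \right)}}{-25020} = - \frac{1698536}{282171} + \frac{\left(-21\right) 1583}{-25020} = \left(-1698536\right) \frac{1}{282171} - - \frac{11081}{8340} = - \frac{1698536}{282171} + \frac{11081}{8340} = - \frac{3679684463}{784435380}$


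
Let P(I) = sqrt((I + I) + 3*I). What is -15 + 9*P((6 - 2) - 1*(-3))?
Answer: -15 + 9*sqrt(35) ≈ 38.245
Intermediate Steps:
P(I) = sqrt(5)*sqrt(I) (P(I) = sqrt(2*I + 3*I) = sqrt(5*I) = sqrt(5)*sqrt(I))
-15 + 9*P((6 - 2) - 1*(-3)) = -15 + 9*(sqrt(5)*sqrt((6 - 2) - 1*(-3))) = -15 + 9*(sqrt(5)*sqrt(4 + 3)) = -15 + 9*(sqrt(5)*sqrt(7)) = -15 + 9*sqrt(35)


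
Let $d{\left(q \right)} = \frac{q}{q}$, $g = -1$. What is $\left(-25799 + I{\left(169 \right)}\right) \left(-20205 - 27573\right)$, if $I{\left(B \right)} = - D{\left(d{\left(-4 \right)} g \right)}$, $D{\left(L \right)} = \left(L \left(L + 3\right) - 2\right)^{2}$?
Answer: $1233389070$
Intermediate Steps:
$d{\left(q \right)} = 1$
$D{\left(L \right)} = \left(-2 + L \left(3 + L\right)\right)^{2}$ ($D{\left(L \right)} = \left(L \left(3 + L\right) - 2\right)^{2} = \left(-2 + L \left(3 + L\right)\right)^{2}$)
$I{\left(B \right)} = -16$ ($I{\left(B \right)} = - \left(-2 + \left(1 \left(-1\right)\right)^{2} + 3 \cdot 1 \left(-1\right)\right)^{2} = - \left(-2 + \left(-1\right)^{2} + 3 \left(-1\right)\right)^{2} = - \left(-2 + 1 - 3\right)^{2} = - \left(-4\right)^{2} = \left(-1\right) 16 = -16$)
$\left(-25799 + I{\left(169 \right)}\right) \left(-20205 - 27573\right) = \left(-25799 - 16\right) \left(-20205 - 27573\right) = \left(-25815\right) \left(-47778\right) = 1233389070$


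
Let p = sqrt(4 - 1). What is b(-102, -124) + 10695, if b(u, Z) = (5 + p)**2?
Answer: 10723 + 10*sqrt(3) ≈ 10740.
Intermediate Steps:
p = sqrt(3) ≈ 1.7320
b(u, Z) = (5 + sqrt(3))**2
b(-102, -124) + 10695 = (5 + sqrt(3))**2 + 10695 = 10695 + (5 + sqrt(3))**2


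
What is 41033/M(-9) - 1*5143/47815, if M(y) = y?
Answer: -1962039182/430335 ≈ -4559.3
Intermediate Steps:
41033/M(-9) - 1*5143/47815 = 41033/(-9) - 1*5143/47815 = 41033*(-1/9) - 5143*1/47815 = -41033/9 - 5143/47815 = -1962039182/430335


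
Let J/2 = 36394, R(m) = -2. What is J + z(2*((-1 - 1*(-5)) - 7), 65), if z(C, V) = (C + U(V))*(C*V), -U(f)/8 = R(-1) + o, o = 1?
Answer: 72008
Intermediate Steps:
J = 72788 (J = 2*36394 = 72788)
U(f) = 8 (U(f) = -8*(-2 + 1) = -8*(-1) = 8)
z(C, V) = C*V*(8 + C) (z(C, V) = (C + 8)*(C*V) = (8 + C)*(C*V) = C*V*(8 + C))
J + z(2*((-1 - 1*(-5)) - 7), 65) = 72788 + (2*((-1 - 1*(-5)) - 7))*65*(8 + 2*((-1 - 1*(-5)) - 7)) = 72788 + (2*((-1 + 5) - 7))*65*(8 + 2*((-1 + 5) - 7)) = 72788 + (2*(4 - 7))*65*(8 + 2*(4 - 7)) = 72788 + (2*(-3))*65*(8 + 2*(-3)) = 72788 - 6*65*(8 - 6) = 72788 - 6*65*2 = 72788 - 780 = 72008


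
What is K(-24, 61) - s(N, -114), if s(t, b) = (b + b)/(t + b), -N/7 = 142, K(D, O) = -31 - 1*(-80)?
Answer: 13516/277 ≈ 48.794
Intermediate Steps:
K(D, O) = 49 (K(D, O) = -31 + 80 = 49)
N = -994 (N = -7*142 = -994)
s(t, b) = 2*b/(b + t) (s(t, b) = (2*b)/(b + t) = 2*b/(b + t))
K(-24, 61) - s(N, -114) = 49 - 2*(-114)/(-114 - 994) = 49 - 2*(-114)/(-1108) = 49 - 2*(-114)*(-1)/1108 = 49 - 1*57/277 = 49 - 57/277 = 13516/277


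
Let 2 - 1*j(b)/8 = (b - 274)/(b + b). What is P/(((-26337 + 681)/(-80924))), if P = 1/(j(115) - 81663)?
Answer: -2326565/60219564366 ≈ -3.8635e-5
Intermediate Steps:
j(b) = 16 - 4*(-274 + b)/b (j(b) = 16 - 8*(b - 274)/(b + b) = 16 - 8*(-274 + b)/(2*b) = 16 - 8*(-274 + b)*1/(2*b) = 16 - 4*(-274 + b)/b)
P = -115/9388769 (P = 1/((12 + 1096/115) - 81663) = 1/(2476/115 - 81663) = 1/(-9388769/115) = -115/9388769 ≈ -1.2249e-5)
P/(((-26337 + 681)/(-80924))) = -115*(-80924/(-26337 + 681))/9388769 = -115/(9388769*((-25656*(-1/80924)))) = -115/(9388769*6414/20231) = -115/9388769*20231/6414 = -2326565/60219564366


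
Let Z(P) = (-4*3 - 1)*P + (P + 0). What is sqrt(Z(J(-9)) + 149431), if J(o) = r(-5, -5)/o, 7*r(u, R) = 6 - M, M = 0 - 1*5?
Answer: sqrt(65899995)/21 ≈ 386.57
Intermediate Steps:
M = -5 (M = 0 - 5 = -5)
r(u, R) = 11/7 (r(u, R) = (6 - 1*(-5))/7 = (6 + 5)/7 = (1/7)*11 = 11/7)
J(o) = 11/(7*o)
Z(P) = -12*P (Z(P) = (-12 - 1)*P + P = -13*P + P = -12*P)
sqrt(Z(J(-9)) + 149431) = sqrt(-132/(7*(-9)) + 149431) = sqrt(-132*(-1)/(7*9) + 149431) = sqrt(-12*(-11/63) + 149431) = sqrt(44/21 + 149431) = sqrt(3138095/21) = sqrt(65899995)/21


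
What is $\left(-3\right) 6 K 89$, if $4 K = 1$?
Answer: $- \frac{801}{2} \approx -400.5$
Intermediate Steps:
$K = \frac{1}{4}$ ($K = \frac{1}{4} \cdot 1 = \frac{1}{4} \approx 0.25$)
$\left(-3\right) 6 K 89 = \left(-3\right) 6 \cdot \frac{1}{4} \cdot 89 = \left(-18\right) \frac{1}{4} \cdot 89 = \left(- \frac{9}{2}\right) 89 = - \frac{801}{2}$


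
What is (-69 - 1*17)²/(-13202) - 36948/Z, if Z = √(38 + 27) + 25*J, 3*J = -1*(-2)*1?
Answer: -7318228774/2528183 + 332532*√65/1915 ≈ -1494.7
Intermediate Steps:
J = ⅔ (J = (-1*(-2)*1)/3 = (2*1)/3 = (⅓)*2 = ⅔ ≈ 0.66667)
Z = 50/3 + √65 (Z = √(38 + 27) + 25*(⅔) = √65 + 50/3 = 50/3 + √65 ≈ 24.729)
(-69 - 1*17)²/(-13202) - 36948/Z = (-69 - 1*17)²/(-13202) - 36948/(50/3 + √65) = (-69 - 17)²*(-1/13202) - 36948/(50/3 + √65) = (-86)²*(-1/13202) - 36948/(50/3 + √65) = 7396*(-1/13202) - 36948/(50/3 + √65) = -3698/6601 - 36948/(50/3 + √65)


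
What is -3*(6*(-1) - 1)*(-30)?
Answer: -630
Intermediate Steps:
-3*(6*(-1) - 1)*(-30) = -3*(-6 - 1)*(-30) = -3*(-7)*(-30) = 21*(-30) = -630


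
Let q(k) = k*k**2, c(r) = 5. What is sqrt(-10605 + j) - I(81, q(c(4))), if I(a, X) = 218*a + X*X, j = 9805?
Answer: -33283 + 20*I*sqrt(2) ≈ -33283.0 + 28.284*I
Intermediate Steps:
q(k) = k**3
I(a, X) = X**2 + 218*a (I(a, X) = 218*a + X**2 = X**2 + 218*a)
sqrt(-10605 + j) - I(81, q(c(4))) = sqrt(-10605 + 9805) - ((5**3)**2 + 218*81) = sqrt(-800) - (125**2 + 17658) = 20*I*sqrt(2) - (15625 + 17658) = 20*I*sqrt(2) - 1*33283 = 20*I*sqrt(2) - 33283 = -33283 + 20*I*sqrt(2)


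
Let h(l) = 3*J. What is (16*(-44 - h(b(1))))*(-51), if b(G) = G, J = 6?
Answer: 50592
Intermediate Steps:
h(l) = 18 (h(l) = 3*6 = 18)
(16*(-44 - h(b(1))))*(-51) = (16*(-44 - 1*18))*(-51) = (16*(-44 - 18))*(-51) = (16*(-62))*(-51) = -992*(-51) = 50592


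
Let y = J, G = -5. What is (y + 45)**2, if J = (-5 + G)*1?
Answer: 1225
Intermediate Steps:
J = -10 (J = (-5 - 5)*1 = -10*1 = -10)
y = -10
(y + 45)**2 = (-10 + 45)**2 = 35**2 = 1225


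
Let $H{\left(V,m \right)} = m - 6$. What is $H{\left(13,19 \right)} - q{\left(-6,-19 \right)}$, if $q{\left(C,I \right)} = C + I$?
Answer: $38$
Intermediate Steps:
$H{\left(V,m \right)} = -6 + m$ ($H{\left(V,m \right)} = m - 6 = -6 + m$)
$H{\left(13,19 \right)} - q{\left(-6,-19 \right)} = \left(-6 + 19\right) - \left(-6 - 19\right) = 13 - -25 = 13 + 25 = 38$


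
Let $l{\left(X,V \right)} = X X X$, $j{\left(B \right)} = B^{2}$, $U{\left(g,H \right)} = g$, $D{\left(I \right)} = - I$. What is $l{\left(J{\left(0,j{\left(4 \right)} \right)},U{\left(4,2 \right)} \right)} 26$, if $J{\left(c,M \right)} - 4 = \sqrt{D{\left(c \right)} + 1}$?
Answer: $3250$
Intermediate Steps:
$J{\left(c,M \right)} = 4 + \sqrt{1 - c}$ ($J{\left(c,M \right)} = 4 + \sqrt{- c + 1} = 4 + \sqrt{1 - c}$)
$l{\left(X,V \right)} = X^{3}$ ($l{\left(X,V \right)} = X^{2} X = X^{3}$)
$l{\left(J{\left(0,j{\left(4 \right)} \right)},U{\left(4,2 \right)} \right)} 26 = \left(4 + \sqrt{1 - 0}\right)^{3} \cdot 26 = \left(4 + \sqrt{1 + 0}\right)^{3} \cdot 26 = \left(4 + \sqrt{1}\right)^{3} \cdot 26 = \left(4 + 1\right)^{3} \cdot 26 = 5^{3} \cdot 26 = 125 \cdot 26 = 3250$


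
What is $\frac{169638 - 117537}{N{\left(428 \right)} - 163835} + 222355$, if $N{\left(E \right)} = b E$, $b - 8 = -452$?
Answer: $\frac{78684044684}{353867} \approx 2.2235 \cdot 10^{5}$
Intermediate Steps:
$b = -444$ ($b = 8 - 452 = -444$)
$N{\left(E \right)} = - 444 E$
$\frac{169638 - 117537}{N{\left(428 \right)} - 163835} + 222355 = \frac{169638 - 117537}{\left(-444\right) 428 - 163835} + 222355 = \frac{52101}{-190032 - 163835} + 222355 = \frac{52101}{-353867} + 222355 = 52101 \left(- \frac{1}{353867}\right) + 222355 = - \frac{52101}{353867} + 222355 = \frac{78684044684}{353867}$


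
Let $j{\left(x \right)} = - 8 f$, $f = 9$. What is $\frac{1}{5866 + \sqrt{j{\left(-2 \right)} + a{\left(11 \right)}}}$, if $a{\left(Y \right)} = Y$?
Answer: $\frac{5866}{34410017} - \frac{i \sqrt{61}}{34410017} \approx 0.00017047 - 2.2698 \cdot 10^{-7} i$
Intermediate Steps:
$j{\left(x \right)} = -72$ ($j{\left(x \right)} = \left(-8\right) 9 = -72$)
$\frac{1}{5866 + \sqrt{j{\left(-2 \right)} + a{\left(11 \right)}}} = \frac{1}{5866 + \sqrt{-72 + 11}} = \frac{1}{5866 + \sqrt{-61}} = \frac{1}{5866 + i \sqrt{61}}$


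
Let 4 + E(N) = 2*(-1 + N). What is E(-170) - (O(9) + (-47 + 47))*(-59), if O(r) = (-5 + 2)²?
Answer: 185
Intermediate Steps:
O(r) = 9 (O(r) = (-3)² = 9)
E(N) = -6 + 2*N (E(N) = -4 + 2*(-1 + N) = -4 + (-2 + 2*N) = -6 + 2*N)
E(-170) - (O(9) + (-47 + 47))*(-59) = (-6 + 2*(-170)) - (9 + (-47 + 47))*(-59) = (-6 - 340) - (9 + 0)*(-59) = -346 - 9*(-59) = -346 - 1*(-531) = -346 + 531 = 185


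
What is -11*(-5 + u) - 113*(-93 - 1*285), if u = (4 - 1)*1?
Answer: 42736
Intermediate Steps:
u = 3 (u = 3*1 = 3)
-11*(-5 + u) - 113*(-93 - 1*285) = -11*(-5 + 3) - 113*(-93 - 1*285) = -11*(-2) - 113*(-93 - 285) = 22 - 113*(-378) = 22 + 42714 = 42736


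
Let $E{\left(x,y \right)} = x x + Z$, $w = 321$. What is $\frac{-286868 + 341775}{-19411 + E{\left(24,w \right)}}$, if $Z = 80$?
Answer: $- \frac{54907}{18755} \approx -2.9276$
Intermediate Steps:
$E{\left(x,y \right)} = 80 + x^{2}$ ($E{\left(x,y \right)} = x x + 80 = x^{2} + 80 = 80 + x^{2}$)
$\frac{-286868 + 341775}{-19411 + E{\left(24,w \right)}} = \frac{-286868 + 341775}{-19411 + \left(80 + 24^{2}\right)} = \frac{54907}{-19411 + \left(80 + 576\right)} = \frac{54907}{-19411 + 656} = \frac{54907}{-18755} = 54907 \left(- \frac{1}{18755}\right) = - \frac{54907}{18755}$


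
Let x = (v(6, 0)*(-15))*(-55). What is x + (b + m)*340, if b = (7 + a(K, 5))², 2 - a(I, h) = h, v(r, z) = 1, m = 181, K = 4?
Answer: 67805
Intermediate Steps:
a(I, h) = 2 - h
x = 825 (x = (1*(-15))*(-55) = -15*(-55) = 825)
b = 16 (b = (7 + (2 - 1*5))² = (7 + (2 - 5))² = (7 - 3)² = 4² = 16)
x + (b + m)*340 = 825 + (16 + 181)*340 = 825 + 197*340 = 825 + 66980 = 67805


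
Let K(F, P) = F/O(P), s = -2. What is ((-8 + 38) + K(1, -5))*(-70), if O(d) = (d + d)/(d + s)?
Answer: -2149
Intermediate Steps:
O(d) = 2*d/(-2 + d) (O(d) = (d + d)/(d - 2) = (2*d)/(-2 + d) = 2*d/(-2 + d))
K(F, P) = F*(-2 + P)/(2*P) (K(F, P) = F/((2*P/(-2 + P))) = F*((-2 + P)/(2*P)) = F*(-2 + P)/(2*P))
((-8 + 38) + K(1, -5))*(-70) = ((-8 + 38) + ((1/2)*1 - 1*1/(-5)))*(-70) = (30 + (1/2 - 1*1*(-1/5)))*(-70) = (30 + (1/2 + 1/5))*(-70) = (30 + 7/10)*(-70) = (307/10)*(-70) = -2149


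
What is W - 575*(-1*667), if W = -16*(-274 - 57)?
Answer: 388821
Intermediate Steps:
W = 5296 (W = -16*(-331) = 5296)
W - 575*(-1*667) = 5296 - 575*(-1*667) = 5296 - 575*(-667) = 5296 - 1*(-383525) = 5296 + 383525 = 388821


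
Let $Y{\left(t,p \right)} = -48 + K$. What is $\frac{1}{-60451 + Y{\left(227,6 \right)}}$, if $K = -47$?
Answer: $- \frac{1}{60546} \approx -1.6516 \cdot 10^{-5}$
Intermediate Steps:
$Y{\left(t,p \right)} = -95$ ($Y{\left(t,p \right)} = -48 - 47 = -95$)
$\frac{1}{-60451 + Y{\left(227,6 \right)}} = \frac{1}{-60451 - 95} = \frac{1}{-60546} = - \frac{1}{60546}$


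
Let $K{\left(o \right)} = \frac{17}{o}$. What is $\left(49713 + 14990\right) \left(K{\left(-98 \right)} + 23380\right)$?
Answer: $\frac{148249001769}{98} \approx 1.5127 \cdot 10^{9}$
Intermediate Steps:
$\left(49713 + 14990\right) \left(K{\left(-98 \right)} + 23380\right) = \left(49713 + 14990\right) \left(\frac{17}{-98} + 23380\right) = 64703 \left(17 \left(- \frac{1}{98}\right) + 23380\right) = 64703 \left(- \frac{17}{98} + 23380\right) = 64703 \cdot \frac{2291223}{98} = \frac{148249001769}{98}$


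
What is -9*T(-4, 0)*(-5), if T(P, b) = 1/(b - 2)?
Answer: -45/2 ≈ -22.500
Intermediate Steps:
T(P, b) = 1/(-2 + b)
-9*T(-4, 0)*(-5) = -9/(-2 + 0)*(-5) = -9/(-2)*(-5) = -9*(-½)*(-5) = (9/2)*(-5) = -45/2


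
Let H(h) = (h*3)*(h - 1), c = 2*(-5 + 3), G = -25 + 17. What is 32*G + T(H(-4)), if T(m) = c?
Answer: -260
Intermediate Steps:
G = -8
c = -4 (c = 2*(-2) = -4)
H(h) = 3*h*(-1 + h) (H(h) = (3*h)*(-1 + h) = 3*h*(-1 + h))
T(m) = -4
32*G + T(H(-4)) = 32*(-8) - 4 = -256 - 4 = -260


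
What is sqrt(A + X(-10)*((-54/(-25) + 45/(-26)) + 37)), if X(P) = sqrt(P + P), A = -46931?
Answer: sqrt(-198283475 + 316277*I*sqrt(5))/65 ≈ 0.38634 + 216.64*I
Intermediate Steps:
X(P) = sqrt(2)*sqrt(P) (X(P) = sqrt(2*P) = sqrt(2)*sqrt(P))
sqrt(A + X(-10)*((-54/(-25) + 45/(-26)) + 37)) = sqrt(-46931 + (sqrt(2)*sqrt(-10))*((-54/(-25) + 45/(-26)) + 37)) = sqrt(-46931 + (sqrt(2)*(I*sqrt(10)))*((-54*(-1/25) + 45*(-1/26)) + 37)) = sqrt(-46931 + (2*I*sqrt(5))*((54/25 - 45/26) + 37)) = sqrt(-46931 + (2*I*sqrt(5))*(279/650 + 37)) = sqrt(-46931 + (2*I*sqrt(5))*(24329/650)) = sqrt(-46931 + 24329*I*sqrt(5)/325)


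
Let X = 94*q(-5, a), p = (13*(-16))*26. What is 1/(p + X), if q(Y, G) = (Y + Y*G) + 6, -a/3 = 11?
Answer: 1/10196 ≈ 9.8078e-5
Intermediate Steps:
a = -33 (a = -3*11 = -33)
p = -5408 (p = -208*26 = -5408)
q(Y, G) = 6 + Y + G*Y (q(Y, G) = (Y + G*Y) + 6 = 6 + Y + G*Y)
X = 15604 (X = 94*(6 - 5 - 33*(-5)) = 94*(6 - 5 + 165) = 94*166 = 15604)
1/(p + X) = 1/(-5408 + 15604) = 1/10196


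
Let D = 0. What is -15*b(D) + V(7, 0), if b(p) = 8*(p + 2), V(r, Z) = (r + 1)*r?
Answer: -184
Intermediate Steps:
V(r, Z) = r*(1 + r) (V(r, Z) = (1 + r)*r = r*(1 + r))
b(p) = 16 + 8*p (b(p) = 8*(2 + p) = 16 + 8*p)
-15*b(D) + V(7, 0) = -15*(16 + 8*0) + 7*(1 + 7) = -15*(16 + 0) + 7*8 = -15*16 + 56 = -240 + 56 = -184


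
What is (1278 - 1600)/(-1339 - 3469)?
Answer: 161/2404 ≈ 0.066972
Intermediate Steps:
(1278 - 1600)/(-1339 - 3469) = -322/(-4808) = -322*(-1/4808) = 161/2404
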